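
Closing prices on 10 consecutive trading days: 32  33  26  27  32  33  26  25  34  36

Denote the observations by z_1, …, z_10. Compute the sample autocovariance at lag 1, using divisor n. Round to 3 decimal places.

Mean z̄ = (32 + 33 + 26 + 27 + 32 + 33 + 26 + 25 + 34 + 36)/10 = 30.4000
Σ_{t=1}^{9}(z_t−z̄)(z_{t+1}−z̄) = 19.4400
γ_1 = 19.4400 / 10 = 1.944

1.944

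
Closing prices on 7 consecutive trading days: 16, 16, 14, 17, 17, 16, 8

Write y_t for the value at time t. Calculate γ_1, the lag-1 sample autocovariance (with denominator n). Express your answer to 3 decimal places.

Mean ȳ = (16 + 16 + 14 + 17 + 17 + 16 + 8)/7 = 14.8571
Deviations: 1.1429, 1.1429, -0.8571, 2.1429, 2.1429, 1.1429, -6.8571
Σ_{t=1}^{6}(y_t−ȳ)(y_{t+1}−ȳ) = -2.3061
γ_1 = -2.3061 / 7 = -0.329

-0.329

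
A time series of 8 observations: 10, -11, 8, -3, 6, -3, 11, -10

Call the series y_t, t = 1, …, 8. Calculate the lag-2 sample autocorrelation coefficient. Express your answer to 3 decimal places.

Mean ȳ = (10 − 11 + 8 − 3 + 6 − 3 + 11 − 10)/8 = 1.0000
Σ(y_t−ȳ)(y_{t+2}−ȳ) = (63.0000) + (48.0000) + (35.0000) + (16.0000) + (50.0000) + (44.0000) = 256.0000
Denominator Σ(y_t−ȳ)² = 552.0000
r_2 = 256.0000 / 552.0000 = 0.464

0.464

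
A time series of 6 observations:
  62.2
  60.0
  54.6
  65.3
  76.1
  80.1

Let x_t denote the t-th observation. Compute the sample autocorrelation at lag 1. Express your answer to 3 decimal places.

Mean x̄ = (62.2 + 60.0 + 54.6 + 65.3 + 76.1 + 80.1)/6 = 66.3833
Σ(x_t−x̄)(x_{t+1}−x̄) = (26.7036) + (75.2169) + (12.7653) + (-10.5264) + (133.2803) = 237.4397
Denominator Σ(x_t−x̄)² = 480.8283
r_1 = 237.4397 / 480.8283 = 0.494

0.494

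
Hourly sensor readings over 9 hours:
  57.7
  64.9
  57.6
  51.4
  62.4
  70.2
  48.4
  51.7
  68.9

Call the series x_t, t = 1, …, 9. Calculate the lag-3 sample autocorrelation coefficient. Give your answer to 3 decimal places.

Mean x̄ = (57.7 + 64.9 + 57.6 + 51.4 + 62.4 + 70.2 + 48.4 + 51.7 + 68.9)/9 = 59.2444
Σ(x_t−x̄)(x_{t+3}−x̄) = (12.1153) + (17.8464) + (-18.0158) + (85.0686) + (-23.8069) + (105.7820) = 178.9896
Denominator Σ(x_t−x̄)² = 496.3422
r_3 = 178.9896 / 496.3422 = 0.361

0.361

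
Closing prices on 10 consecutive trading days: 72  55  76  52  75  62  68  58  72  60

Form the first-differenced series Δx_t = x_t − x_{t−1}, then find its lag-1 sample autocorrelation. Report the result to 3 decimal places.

First differences Δx: -17, 21, -24, 23, -13, 6, -10, 14, -12
Mean of differences = -1.3333
Numerator Σ(Δx_t−Δx̄)(Δx_{t+1}−Δx̄) = -2137.1111
Denominator Σ(Δx_t−Δx̄)² = 2464.0000
r_1(Δx) = -2137.1111 / 2464.0000 = -0.867

-0.867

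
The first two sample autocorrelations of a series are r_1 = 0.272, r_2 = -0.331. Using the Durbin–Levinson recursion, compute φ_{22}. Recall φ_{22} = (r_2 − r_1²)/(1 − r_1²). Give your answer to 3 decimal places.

φ_{22} = (r_2 − r_1²) / (1 − r_1²)
r_1² = (0.272)² = 0.073984
Numerator = -0.331 − 0.0740 = -0.4050; denominator = 1 − 0.0740 = 0.9260
φ_{22} = -0.4050 / 0.9260 = -0.437

-0.437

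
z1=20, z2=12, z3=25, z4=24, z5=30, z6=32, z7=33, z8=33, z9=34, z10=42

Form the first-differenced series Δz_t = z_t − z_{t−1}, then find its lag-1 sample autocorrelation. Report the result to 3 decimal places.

-0.562

First differences Δz: -8, 13, -1, 6, 2, 1, 0, 1, 8
Mean of differences = 2.4444
Numerator Σ(Δz_t−Δz̄)(Δz_{t+1}−Δz̄) = -160.7531
Denominator Σ(Δz_t−Δz̄)² = 286.2222
r_1(Δz) = -160.7531 / 286.2222 = -0.562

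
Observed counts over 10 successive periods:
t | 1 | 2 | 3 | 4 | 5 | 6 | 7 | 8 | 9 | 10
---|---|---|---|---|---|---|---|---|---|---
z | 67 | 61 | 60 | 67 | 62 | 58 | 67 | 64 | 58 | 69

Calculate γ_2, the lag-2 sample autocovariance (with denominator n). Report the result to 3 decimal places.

Mean z̄ = (67 + 61 + 60 + 67 + 62 + 58 + 67 + 64 + 58 + 69)/10 = 63.3000
Σ_{t=1}^{8}(z_t−z̄)(z_{t+2}−z̄) = -60.1800
γ_2 = -60.1800 / 10 = -6.018

-6.018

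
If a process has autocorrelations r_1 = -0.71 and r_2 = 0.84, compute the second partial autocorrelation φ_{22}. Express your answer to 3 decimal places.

0.677

φ_{22} = (r_2 − r_1²) / (1 − r_1²)
r_1² = (-0.71)² = 0.5041
Numerator = 0.84 − 0.5041 = 0.3359; denominator = 1 − 0.5041 = 0.4959
φ_{22} = 0.3359 / 0.4959 = 0.677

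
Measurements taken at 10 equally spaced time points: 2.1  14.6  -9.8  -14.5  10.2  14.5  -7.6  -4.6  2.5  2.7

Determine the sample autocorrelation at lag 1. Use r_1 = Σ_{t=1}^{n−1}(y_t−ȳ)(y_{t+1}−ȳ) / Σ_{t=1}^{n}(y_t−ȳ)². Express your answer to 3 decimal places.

-0.062

Mean ȳ = (2.1 + 14.6 − 9.8 − 14.5 + 10.2 + 14.5 − 7.6 − 4.6 + 2.5 + 2.7)/10 = 1.0100
Numerator Σ_{t=1}^{9}(y_t−ȳ)(y_{t+1}−ȳ) = -56.6831
Denominator Σ(y_t−ȳ)² = 920.4090
r_1 = -56.6831 / 920.4090 = -0.062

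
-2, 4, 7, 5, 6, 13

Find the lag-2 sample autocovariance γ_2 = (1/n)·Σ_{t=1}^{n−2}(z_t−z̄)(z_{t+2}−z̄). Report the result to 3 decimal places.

Mean z̄ = (-2 + 4 + 7 + 5 + 6 + 13)/6 = 5.5000
Σ_{t=1}^{4}(z_t−z̄)(z_{t+2}−z̄) = -13.5000
γ_2 = -13.5000 / 6 = -2.250

-2.250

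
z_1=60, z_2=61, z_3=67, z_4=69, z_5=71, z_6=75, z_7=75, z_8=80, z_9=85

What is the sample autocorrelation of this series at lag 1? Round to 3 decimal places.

0.612

Mean z̄ = (60 + 61 + 67 + 69 + 71 + 75 + 75 + 80 + 85)/9 = 71.4444
Numerator Σ_{t=1}^{8}(z_t−z̄)(z_{t+1}−z̄) = 335.3580
Denominator Σ(z_t−z̄)² = 548.2222
r_1 = 335.3580 / 548.2222 = 0.612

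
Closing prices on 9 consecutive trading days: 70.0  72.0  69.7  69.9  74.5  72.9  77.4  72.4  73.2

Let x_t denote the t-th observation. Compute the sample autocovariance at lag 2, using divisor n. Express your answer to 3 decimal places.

1.661

Mean x̄ = (70.0 + 72.0 + 69.7 + 69.9 + 74.5 + 72.9 + 77.4 + 72.4 + 73.2)/9 = 72.4444
Σ_{t=1}^{7}(x_t−x̄)(x_{t+2}−x̄) = 14.9494
γ_2 = 14.9494 / 9 = 1.661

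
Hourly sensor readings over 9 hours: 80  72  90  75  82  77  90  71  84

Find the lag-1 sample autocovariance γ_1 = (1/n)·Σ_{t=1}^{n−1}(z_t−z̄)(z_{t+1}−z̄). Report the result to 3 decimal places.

-33.520

Mean z̄ = (80 + 72 + 90 + 75 + 82 + 77 + 90 + 71 + 84)/9 = 80.1111
Σ_{t=1}^{8}(z_t−z̄)(z_{t+1}−z̄) = -301.6790
γ_1 = -301.6790 / 9 = -33.520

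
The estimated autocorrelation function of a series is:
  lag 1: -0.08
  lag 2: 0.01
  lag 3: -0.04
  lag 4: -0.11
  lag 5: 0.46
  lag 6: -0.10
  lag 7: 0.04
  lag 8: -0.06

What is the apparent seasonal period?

The largest autocorrelation is r_5 = 0.46; the remaining lags stay at or below 0.04.
The dominant spike at lag 5 indicates a seasonal period of 5.

5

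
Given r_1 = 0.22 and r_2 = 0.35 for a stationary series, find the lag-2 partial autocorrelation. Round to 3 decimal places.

φ_{22} = (r_2 − r_1²) / (1 − r_1²)
r_1² = (0.22)² = 0.0484
Numerator = 0.35 − 0.0484 = 0.3016; denominator = 1 − 0.0484 = 0.9516
φ_{22} = 0.3016 / 0.9516 = 0.317

0.317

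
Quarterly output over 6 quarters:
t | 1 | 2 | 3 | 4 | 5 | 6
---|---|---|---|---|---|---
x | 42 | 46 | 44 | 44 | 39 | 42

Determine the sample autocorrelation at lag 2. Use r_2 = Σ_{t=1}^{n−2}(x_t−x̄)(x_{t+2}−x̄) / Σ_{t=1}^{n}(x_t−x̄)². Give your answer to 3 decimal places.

Mean x̄ = (42 + 46 + 44 + 44 + 39 + 42)/6 = 42.8333
Deviations from mean: -0.8333, 3.1667, 1.1667, 1.1667, -3.8333, -0.8333
Σ(x_t−x̄)(x_{t+2}−x̄) = (-0.9722) + (3.6944) + (-4.4722) + (-0.9722) = -2.7222
Denominator Σ(x_t−x̄)² = 28.8333
r_2 = -2.7222 / 28.8333 = -0.094

-0.094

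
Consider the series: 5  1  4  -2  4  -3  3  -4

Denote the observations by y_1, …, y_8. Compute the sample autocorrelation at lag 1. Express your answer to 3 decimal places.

-0.545

Mean ȳ = (5 + 1 + 4 − 2 + 4 − 3 + 3 − 4)/8 = 1.0000
Σ(y_t−ȳ)(y_{t+1}−ȳ) = (0.0000) + (0.0000) + (-9.0000) + (-9.0000) + (-12.0000) + (-8.0000) + (-10.0000) = -48.0000
Denominator Σ(y_t−ȳ)² = 88.0000
r_1 = -48.0000 / 88.0000 = -0.545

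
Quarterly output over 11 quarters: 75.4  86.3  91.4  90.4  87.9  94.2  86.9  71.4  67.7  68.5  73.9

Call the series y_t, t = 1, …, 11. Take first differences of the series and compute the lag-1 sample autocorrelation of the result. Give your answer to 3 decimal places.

First differences Δy: 10.9, 5.1, -1.0, -2.5, 6.3, -7.3, -15.5, -3.7, 0.8, 5.4
Mean of differences = -0.1500
Numerator Σ(Δy_t−Δȳ)(Δy_{t+1}−Δȳ) = 160.4175
Denominator Σ(Δy_t−Δȳ)² = 528.5650
r_1(Δy) = 160.4175 / 528.5650 = 0.303

0.303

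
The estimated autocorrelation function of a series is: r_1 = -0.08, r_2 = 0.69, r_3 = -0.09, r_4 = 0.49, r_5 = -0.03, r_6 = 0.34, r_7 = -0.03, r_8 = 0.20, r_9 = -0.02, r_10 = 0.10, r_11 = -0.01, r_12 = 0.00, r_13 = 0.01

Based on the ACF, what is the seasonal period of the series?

2

The largest autocorrelation is r_2 = 0.69, with weaker echoes at lags 4 (0.49), 6 (0.34) and 8 (0.20); the remaining lags stay at or below 0.10.
The dominant spike at lag 2 indicates a seasonal period of 2.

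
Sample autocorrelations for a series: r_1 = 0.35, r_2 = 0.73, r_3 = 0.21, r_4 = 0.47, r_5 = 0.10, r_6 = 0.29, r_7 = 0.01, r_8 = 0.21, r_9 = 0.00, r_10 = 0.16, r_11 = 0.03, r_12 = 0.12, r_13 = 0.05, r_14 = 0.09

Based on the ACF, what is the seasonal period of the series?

2

The largest autocorrelation is r_2 = 0.73, with a weaker echo at lag 4 (0.47); the remaining lags stay at or below 0.35.
The dominant spike at lag 2 indicates a seasonal period of 2.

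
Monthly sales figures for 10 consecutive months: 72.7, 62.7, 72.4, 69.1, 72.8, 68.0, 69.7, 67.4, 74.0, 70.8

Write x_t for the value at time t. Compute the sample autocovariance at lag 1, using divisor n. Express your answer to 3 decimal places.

-5.349

Mean x̄ = (72.7 + 62.7 + 72.4 + 69.1 + 72.8 + 68.0 + 69.7 + 67.4 + 74.0 + 70.8)/10 = 69.9600
Σ_{t=1}^{9}(x_t−x̄)(x_{t+1}−x̄) = -53.4876
γ_1 = -53.4876 / 10 = -5.349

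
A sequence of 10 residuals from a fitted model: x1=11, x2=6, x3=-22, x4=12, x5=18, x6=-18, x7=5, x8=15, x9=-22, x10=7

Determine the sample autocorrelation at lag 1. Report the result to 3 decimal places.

-0.423

Mean x̄ = (11 + 6 − 22 + 12 + 18 − 18 + 5 + 15 − 22 + 7)/10 = 1.2000
Numerator Σ_{t=1}^{9}(x_t−x̄)(x_{t+1}−x̄) = -931.2400
Denominator Σ(x_t−x̄)² = 2201.6000
r_1 = -931.2400 / 2201.6000 = -0.423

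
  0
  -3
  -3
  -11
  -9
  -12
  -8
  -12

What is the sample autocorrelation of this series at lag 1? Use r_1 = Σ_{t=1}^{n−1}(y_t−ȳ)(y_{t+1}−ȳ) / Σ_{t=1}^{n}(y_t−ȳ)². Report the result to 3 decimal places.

0.363

Mean ȳ = (0 − 3 − 3 − 11 − 9 − 12 − 8 − 12)/8 = -7.2500
Deviations from mean: 7.2500, 4.2500, 4.2500, -3.7500, -1.7500, -4.7500, -0.7500, -4.7500
Σ(y_t−ȳ)(y_{t+1}−ȳ) = (30.8125) + (18.0625) + (-15.9375) + (6.5625) + (8.3125) + (3.5625) + (3.5625) = 54.9375
Denominator Σ(y_t−ȳ)² = 151.5000
r_1 = 54.9375 / 151.5000 = 0.363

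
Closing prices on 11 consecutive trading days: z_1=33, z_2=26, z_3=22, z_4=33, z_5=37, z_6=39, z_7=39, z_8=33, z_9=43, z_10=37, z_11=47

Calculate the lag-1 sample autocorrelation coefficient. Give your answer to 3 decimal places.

0.391

Mean z̄ = (33 + 26 + 22 + 33 + 37 + 39 + 39 + 33 + 43 + 37 + 47)/11 = 35.3636
Numerator Σ_{t=1}^{10}(z_t−z̄)(z_{t+1}−z̄) = 199.0496
Denominator Σ(z_t−z̄)² = 508.5455
r_1 = 199.0496 / 508.5455 = 0.391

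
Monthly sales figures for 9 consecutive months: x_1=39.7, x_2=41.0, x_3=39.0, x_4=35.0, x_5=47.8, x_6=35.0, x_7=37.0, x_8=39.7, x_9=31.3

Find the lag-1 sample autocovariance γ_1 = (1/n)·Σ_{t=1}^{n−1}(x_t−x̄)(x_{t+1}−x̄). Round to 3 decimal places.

Mean x̄ = (39.7 + 41.0 + 39.0 + 35.0 + 47.8 + 35.0 + 37.0 + 39.7 + 31.3)/9 = 38.3889
Σ_{t=1}^{8}(x_t−x̄)(x_{t+1}−x̄) = -67.2468
γ_1 = -67.2468 / 9 = -7.472

-7.472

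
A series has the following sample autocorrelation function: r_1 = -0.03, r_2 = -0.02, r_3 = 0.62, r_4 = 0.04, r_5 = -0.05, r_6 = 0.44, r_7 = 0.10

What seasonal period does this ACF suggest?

The largest autocorrelation is r_3 = 0.62, with a weaker echo at lag 6 (0.44); the remaining lags stay at or below 0.10.
The dominant spike at lag 3 indicates a seasonal period of 3.

3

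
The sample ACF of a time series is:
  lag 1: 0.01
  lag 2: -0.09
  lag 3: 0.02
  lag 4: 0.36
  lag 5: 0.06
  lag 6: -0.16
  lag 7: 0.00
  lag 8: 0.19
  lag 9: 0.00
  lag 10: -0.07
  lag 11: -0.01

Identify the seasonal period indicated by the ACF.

4

The largest autocorrelation is r_4 = 0.36, with a weaker echo at lag 8 (0.19); the remaining lags stay at or below 0.06.
The dominant spike at lag 4 indicates a seasonal period of 4.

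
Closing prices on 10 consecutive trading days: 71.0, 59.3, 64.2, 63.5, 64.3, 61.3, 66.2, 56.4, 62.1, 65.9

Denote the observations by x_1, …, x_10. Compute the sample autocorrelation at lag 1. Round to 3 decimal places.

Mean x̄ = (71.0 + 59.3 + 64.2 + 63.5 + 64.3 + 61.3 + 66.2 + 56.4 + 62.1 + 65.9)/10 = 63.4200
Numerator Σ_{t=1}^{9}(x_t−x̄)(x_{t+1}−x̄) = -55.5924
Denominator Σ(x_t−x̄)² = 145.2160
r_1 = -55.5924 / 145.2160 = -0.383

-0.383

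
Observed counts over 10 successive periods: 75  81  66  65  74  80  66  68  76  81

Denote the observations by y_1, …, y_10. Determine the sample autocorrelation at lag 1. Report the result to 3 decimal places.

Mean ȳ = (75 + 81 + 66 + 65 + 74 + 80 + 66 + 68 + 76 + 81)/10 = 73.2000
Numerator Σ_{t=1}^{9}(y_t−ȳ)(y_{t+1}−ȳ) = 11.5600
Denominator Σ(y_t−ȳ)² = 377.6000
r_1 = 11.5600 / 377.6000 = 0.031

0.031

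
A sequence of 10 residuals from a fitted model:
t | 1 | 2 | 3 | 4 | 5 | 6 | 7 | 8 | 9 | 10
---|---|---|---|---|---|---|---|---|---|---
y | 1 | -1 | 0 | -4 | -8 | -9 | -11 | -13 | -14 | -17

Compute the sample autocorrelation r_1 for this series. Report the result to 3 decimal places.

Mean ȳ = (1 − 1 + 0 − 4 − 8 − 9 − 11 − 13 − 14 − 17)/10 = -7.6000
Numerator Σ_{t=1}^{9}(y_t−ȳ)(y_{t+1}−ȳ) = 251.2400
Denominator Σ(y_t−ȳ)² = 360.4000
r_1 = 251.2400 / 360.4000 = 0.697

0.697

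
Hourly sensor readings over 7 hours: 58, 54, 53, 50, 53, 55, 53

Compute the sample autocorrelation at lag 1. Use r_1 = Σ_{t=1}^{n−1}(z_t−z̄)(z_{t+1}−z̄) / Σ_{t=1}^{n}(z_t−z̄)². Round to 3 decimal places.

Mean z̄ = (58 + 54 + 53 + 50 + 53 + 55 + 53)/7 = 53.7143
Deviations from mean: 4.2857, 0.2857, -0.7143, -3.7143, -0.7143, 1.2857, -0.7143
Numerator Σ_{t=1}^{6}(z_t−z̄)(z_{t+1}−z̄) = 4.4898
Denominator Σ(z_t−z̄)² = 35.4286
r_1 = 4.4898 / 35.4286 = 0.127

0.127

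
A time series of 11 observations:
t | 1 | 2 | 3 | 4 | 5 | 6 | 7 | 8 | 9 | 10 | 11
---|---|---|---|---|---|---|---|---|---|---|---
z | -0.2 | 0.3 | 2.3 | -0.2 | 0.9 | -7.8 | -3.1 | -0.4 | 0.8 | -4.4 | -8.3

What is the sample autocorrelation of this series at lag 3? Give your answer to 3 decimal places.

Mean z̄ = (-0.2 + 0.3 + 2.3 − 0.2 + 0.9 − 7.8 − 3.1 − 0.4 + 0.8 − 4.4 − 8.3)/11 = -1.8273
Numerator Σ_{t=1}^{8}(z_t−z̄)(z_{t+3}−z̄) = -36.0359
Denominator Σ(z_t−z̄)² = 129.0418
r_3 = -36.0359 / 129.0418 = -0.279

-0.279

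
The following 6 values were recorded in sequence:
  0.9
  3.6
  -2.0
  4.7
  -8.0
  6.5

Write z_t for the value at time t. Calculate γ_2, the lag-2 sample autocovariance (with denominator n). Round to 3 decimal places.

9.550

Mean z̄ = (0.9 + 3.6 − 2.0 + 4.7 − 8.0 + 6.5)/6 = 0.9500
Σ_{t=1}^{4}(z_t−z̄)(z_{t+2}−z̄) = 57.3000
γ_2 = 57.3000 / 6 = 9.550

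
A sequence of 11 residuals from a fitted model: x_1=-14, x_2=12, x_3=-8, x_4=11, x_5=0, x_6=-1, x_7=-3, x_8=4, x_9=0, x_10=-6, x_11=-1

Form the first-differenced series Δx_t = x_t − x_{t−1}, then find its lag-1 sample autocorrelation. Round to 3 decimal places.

First differences Δx: 26, -20, 19, -11, -1, -2, 7, -4, -6, 5
Mean of differences = 1.3000
Numerator Σ(Δx_t−Δx̄)(Δx_{t+1}−Δx̄) = -1122.2900
Denominator Σ(Δx_t−Δx̄)² = 1672.1000
r_1(Δx) = -1122.2900 / 1672.1000 = -0.671

-0.671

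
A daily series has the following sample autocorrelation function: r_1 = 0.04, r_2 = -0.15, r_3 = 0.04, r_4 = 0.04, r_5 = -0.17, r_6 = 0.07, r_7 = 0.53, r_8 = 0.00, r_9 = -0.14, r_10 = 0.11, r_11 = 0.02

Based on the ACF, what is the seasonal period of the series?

The largest autocorrelation is r_7 = 0.53; the remaining lags stay at or below 0.11.
The dominant spike at lag 7 indicates a seasonal period of 7.

7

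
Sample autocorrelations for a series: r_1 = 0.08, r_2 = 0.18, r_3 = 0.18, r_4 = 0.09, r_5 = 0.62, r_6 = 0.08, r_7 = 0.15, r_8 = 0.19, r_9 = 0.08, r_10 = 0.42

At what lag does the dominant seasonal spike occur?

The largest autocorrelation is r_5 = 0.62, with a weaker echo at lag 10 (0.42); the remaining lags stay at or below 0.19.
The dominant spike at lag 5 indicates a seasonal period of 5.

5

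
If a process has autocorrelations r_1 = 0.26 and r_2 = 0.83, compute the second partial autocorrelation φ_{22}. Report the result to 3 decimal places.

φ_{22} = (r_2 − r_1²) / (1 − r_1²)
r_1² = (0.26)² = 0.0676
Numerator = 0.83 − 0.0676 = 0.7624; denominator = 1 − 0.0676 = 0.9324
φ_{22} = 0.7624 / 0.9324 = 0.818

0.818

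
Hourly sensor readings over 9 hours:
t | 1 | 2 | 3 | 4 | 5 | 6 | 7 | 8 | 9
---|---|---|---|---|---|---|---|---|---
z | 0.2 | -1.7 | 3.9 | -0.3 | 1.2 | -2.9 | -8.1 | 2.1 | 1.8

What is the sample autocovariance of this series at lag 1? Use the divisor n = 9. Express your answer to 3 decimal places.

-0.483

Mean z̄ = (0.2 − 1.7 + 3.9 − 0.3 + 1.2 − 2.9 − 8.1 + 2.1 + 1.8)/9 = -0.4222
Σ_{t=1}^{8}(z_t−z̄)(z_{t+1}−z̄) = -4.3472
γ_1 = -4.3472 / 9 = -0.483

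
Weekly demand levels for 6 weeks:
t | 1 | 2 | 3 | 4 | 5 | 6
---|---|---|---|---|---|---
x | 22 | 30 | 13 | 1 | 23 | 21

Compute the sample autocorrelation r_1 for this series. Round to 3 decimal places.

0.009

Mean x̄ = (22 + 30 + 13 + 1 + 23 + 21)/6 = 18.3333
Deviations from mean: 3.6667, 11.6667, -5.3333, -17.3333, 4.6667, 2.6667
Σ(x_t−x̄)(x_{t+1}−x̄) = (42.7778) + (-62.2222) + (92.4444) + (-80.8889) + (12.4444) = 4.5556
Denominator Σ(x_t−x̄)² = 507.3333
r_1 = 4.5556 / 507.3333 = 0.009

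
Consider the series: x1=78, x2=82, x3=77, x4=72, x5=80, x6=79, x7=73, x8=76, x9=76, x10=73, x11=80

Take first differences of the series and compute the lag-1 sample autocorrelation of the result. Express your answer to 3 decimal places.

-0.318

First differences Δx: 4, -5, -5, 8, -1, -6, 3, 0, -3, 7
Mean of differences = 0.2000
Numerator Σ(Δx_t−Δx̄)(Δx_{t+1}−Δx̄) = -74.2400
Denominator Σ(Δx_t−Δx̄)² = 233.6000
r_1(Δx) = -74.2400 / 233.6000 = -0.318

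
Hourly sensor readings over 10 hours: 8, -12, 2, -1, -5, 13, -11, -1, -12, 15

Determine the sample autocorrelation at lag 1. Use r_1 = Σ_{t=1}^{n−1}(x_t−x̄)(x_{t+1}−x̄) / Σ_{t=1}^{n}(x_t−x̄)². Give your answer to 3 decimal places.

Mean x̄ = (8 − 12 + 2 − 1 − 5 + 13 − 11 − 1 − 12 + 15)/10 = -0.4000
Numerator Σ_{t=1}^{9}(x_t−x̄)(x_{t+1}−x̄) = -492.9600
Denominator Σ(x_t−x̄)² = 896.4000
r_1 = -492.9600 / 896.4000 = -0.550

-0.550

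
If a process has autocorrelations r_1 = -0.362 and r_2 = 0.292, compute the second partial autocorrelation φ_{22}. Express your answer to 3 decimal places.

φ_{22} = (r_2 − r_1²) / (1 − r_1²)
r_1² = (-0.362)² = 0.131044
Numerator = 0.292 − 0.1310 = 0.1610; denominator = 1 − 0.1310 = 0.8690
φ_{22} = 0.1610 / 0.8690 = 0.185

0.185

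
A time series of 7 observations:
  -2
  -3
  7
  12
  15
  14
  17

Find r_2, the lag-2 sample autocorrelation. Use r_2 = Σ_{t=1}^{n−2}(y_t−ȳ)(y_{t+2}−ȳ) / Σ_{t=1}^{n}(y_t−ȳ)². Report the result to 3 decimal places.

0.099

Mean ȳ = (-2 − 3 + 7 + 12 + 15 + 14 + 17)/7 = 8.5714
Numerator Σ_{t=1}^{5}(y_t−ȳ)(y_{t+2}−ȳ) = 39.6327
Denominator Σ(y_t−ȳ)² = 401.7143
r_2 = 39.6327 / 401.7143 = 0.099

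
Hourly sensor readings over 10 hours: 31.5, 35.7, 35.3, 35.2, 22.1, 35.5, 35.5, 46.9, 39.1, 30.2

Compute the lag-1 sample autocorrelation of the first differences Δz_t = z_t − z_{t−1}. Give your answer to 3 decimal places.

-0.305

First differences Δz: 4.2, -0.4, -0.1, -13.1, 13.4, 0.0, 11.4, -7.8, -8.9
Mean of differences = -0.1444
Numerator Σ(Δz_t−Δz̄)(Δz_{t+1}−Δz̄) = -194.8998
Denominator Σ(Δz_t−Δz̄)² = 638.8022
r_1(Δz) = -194.8998 / 638.8022 = -0.305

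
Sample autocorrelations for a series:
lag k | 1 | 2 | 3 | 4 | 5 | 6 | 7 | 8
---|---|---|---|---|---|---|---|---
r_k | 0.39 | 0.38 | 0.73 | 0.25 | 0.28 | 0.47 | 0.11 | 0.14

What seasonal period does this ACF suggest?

The largest autocorrelation is r_3 = 0.73, with a weaker echo at lag 6 (0.47); the remaining lags stay at or below 0.39. The elevated value at lag 1 (0.39), dropping to 0.38 at lag 2, reflects decaying short-term dependence rather than seasonality.
The dominant spike at lag 3 indicates a seasonal period of 3.

3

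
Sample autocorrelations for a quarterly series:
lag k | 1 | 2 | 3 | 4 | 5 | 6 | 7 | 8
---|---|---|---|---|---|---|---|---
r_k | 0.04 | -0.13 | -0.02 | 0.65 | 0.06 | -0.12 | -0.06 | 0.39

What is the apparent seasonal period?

4

The largest autocorrelation is r_4 = 0.65, with a weaker echo at lag 8 (0.39); the remaining lags stay at or below 0.06.
The dominant spike at lag 4 indicates a seasonal period of 4.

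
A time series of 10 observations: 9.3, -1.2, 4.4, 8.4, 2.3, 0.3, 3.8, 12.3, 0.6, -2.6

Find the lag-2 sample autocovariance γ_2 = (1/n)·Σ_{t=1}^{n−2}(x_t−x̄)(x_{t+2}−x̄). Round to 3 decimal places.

Mean x̄ = (9.3 − 1.2 + 4.4 + 8.4 + 2.3 + 0.3 + 3.8 + 12.3 + 0.6 − 2.6)/10 = 3.7600
Σ_{t=1}^{8}(x_t−x̄)(x_{t+2}−x̄) = -120.5052
γ_2 = -120.5052 / 10 = -12.051

-12.051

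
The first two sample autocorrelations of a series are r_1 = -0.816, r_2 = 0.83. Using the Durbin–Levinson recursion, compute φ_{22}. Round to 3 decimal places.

0.491

φ_{22} = (r_2 − r_1²) / (1 − r_1²)
r_1² = (-0.816)² = 0.665856
Numerator = 0.83 − 0.6659 = 0.1641; denominator = 1 − 0.6659 = 0.3341
φ_{22} = 0.1641 / 0.3341 = 0.491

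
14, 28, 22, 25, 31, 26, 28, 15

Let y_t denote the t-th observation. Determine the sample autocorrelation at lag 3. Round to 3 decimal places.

-0.157

Mean ȳ = (14 + 28 + 22 + 25 + 31 + 26 + 28 + 15)/8 = 23.6250
Deviations from mean: -9.6250, 4.3750, -1.6250, 1.3750, 7.3750, 2.3750, 4.3750, -8.6250
Σ(y_t−ȳ)(y_{t+3}−ȳ) = (-13.2344) + (32.2656) + (-3.8594) + (6.0156) + (-63.6094) = -42.4219
Denominator Σ(y_t−ȳ)² = 269.8750
r_3 = -42.4219 / 269.8750 = -0.157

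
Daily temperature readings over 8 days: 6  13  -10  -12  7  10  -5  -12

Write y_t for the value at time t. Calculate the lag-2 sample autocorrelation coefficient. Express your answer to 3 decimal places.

-0.735

Mean ȳ = (6 + 13 − 10 − 12 + 7 + 10 − 5 − 12)/8 = -0.3750
Σ(y_t−ȳ)(y_{t+2}−ȳ) = (-61.3594) + (-155.4844) + (-70.9844) + (-120.6094) + (-34.1094) + (-120.6094) = -563.1563
Denominator Σ(y_t−ȳ)² = 765.8750
r_2 = -563.1563 / 765.8750 = -0.735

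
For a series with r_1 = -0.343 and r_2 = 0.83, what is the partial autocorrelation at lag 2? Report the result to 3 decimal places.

0.807

φ_{22} = (r_2 − r_1²) / (1 − r_1²)
r_1² = (-0.343)² = 0.117649
Numerator = 0.83 − 0.1176 = 0.7124; denominator = 1 − 0.1176 = 0.8824
φ_{22} = 0.7124 / 0.8824 = 0.807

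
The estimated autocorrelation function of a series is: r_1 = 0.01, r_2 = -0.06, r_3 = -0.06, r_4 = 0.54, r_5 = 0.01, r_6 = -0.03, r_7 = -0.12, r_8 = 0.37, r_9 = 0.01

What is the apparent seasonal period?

4

The largest autocorrelation is r_4 = 0.54, with a weaker echo at lag 8 (0.37); the remaining lags stay at or below 0.01.
The dominant spike at lag 4 indicates a seasonal period of 4.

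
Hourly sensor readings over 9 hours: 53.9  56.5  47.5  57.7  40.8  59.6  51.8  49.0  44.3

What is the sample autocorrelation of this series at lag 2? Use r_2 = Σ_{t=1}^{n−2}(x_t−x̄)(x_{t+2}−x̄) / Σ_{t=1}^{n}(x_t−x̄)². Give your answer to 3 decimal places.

Mean x̄ = (53.9 + 56.5 + 47.5 + 57.7 + 40.8 + 59.6 + 51.8 + 49.0 + 44.3)/9 = 51.2333
Σ(x_t−x̄)(x_{t+2}−x̄) = (-9.9556) + (34.0578) + (38.9511) + (54.1044) + (-5.9122) + (-18.6856) + (-3.9289) = 88.6311
Denominator Σ(x_t−x̄)² = 322.8400
r_2 = 88.6311 / 322.8400 = 0.275

0.275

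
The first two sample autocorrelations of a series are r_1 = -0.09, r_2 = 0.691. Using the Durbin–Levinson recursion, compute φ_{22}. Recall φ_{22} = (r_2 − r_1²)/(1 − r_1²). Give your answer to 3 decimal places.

0.688

φ_{22} = (r_2 − r_1²) / (1 − r_1²)
r_1² = (-0.09)² = 0.0081
Numerator = 0.691 − 0.0081 = 0.6829; denominator = 1 − 0.0081 = 0.9919
φ_{22} = 0.6829 / 0.9919 = 0.688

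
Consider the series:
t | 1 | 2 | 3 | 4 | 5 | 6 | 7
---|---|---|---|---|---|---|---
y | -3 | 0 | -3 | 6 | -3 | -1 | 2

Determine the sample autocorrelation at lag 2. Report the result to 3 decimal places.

Mean ȳ = (-3 + 0 − 3 + 6 − 3 − 1 + 2)/7 = -0.2857
Deviations from mean: -2.7143, 0.2857, -2.7143, 6.2857, -2.7143, -0.7143, 2.2857
Σ(y_t−ȳ)(y_{t+2}−ȳ) = (7.3673) + (1.7959) + (7.3673) + (-4.4898) + (-6.2041) = 5.8367
Denominator Σ(y_t−ȳ)² = 67.4286
r_2 = 5.8367 / 67.4286 = 0.087

0.087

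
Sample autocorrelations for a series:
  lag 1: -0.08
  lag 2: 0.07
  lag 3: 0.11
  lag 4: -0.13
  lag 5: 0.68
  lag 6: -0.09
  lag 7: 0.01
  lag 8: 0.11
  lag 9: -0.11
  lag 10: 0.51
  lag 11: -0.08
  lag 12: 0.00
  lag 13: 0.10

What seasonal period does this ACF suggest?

The largest autocorrelation is r_5 = 0.68, with a weaker echo at lag 10 (0.51); the remaining lags stay at or below 0.11.
The dominant spike at lag 5 indicates a seasonal period of 5.

5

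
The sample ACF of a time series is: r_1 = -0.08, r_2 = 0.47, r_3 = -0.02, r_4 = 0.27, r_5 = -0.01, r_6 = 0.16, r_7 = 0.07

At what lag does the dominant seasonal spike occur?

The largest autocorrelation is r_2 = 0.47, with weaker echoes at lags 4 (0.27) and 6 (0.16); the remaining lags stay at or below 0.07.
The dominant spike at lag 2 indicates a seasonal period of 2.

2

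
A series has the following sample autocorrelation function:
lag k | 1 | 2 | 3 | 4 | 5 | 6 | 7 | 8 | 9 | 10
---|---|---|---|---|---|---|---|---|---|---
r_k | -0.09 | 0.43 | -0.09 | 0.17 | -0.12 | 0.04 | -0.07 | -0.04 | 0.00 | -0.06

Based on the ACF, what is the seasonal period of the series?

2

The largest autocorrelation is r_2 = 0.43, with a weaker echo at lag 4 (0.17); the remaining lags stay at or below 0.04.
The dominant spike at lag 2 indicates a seasonal period of 2.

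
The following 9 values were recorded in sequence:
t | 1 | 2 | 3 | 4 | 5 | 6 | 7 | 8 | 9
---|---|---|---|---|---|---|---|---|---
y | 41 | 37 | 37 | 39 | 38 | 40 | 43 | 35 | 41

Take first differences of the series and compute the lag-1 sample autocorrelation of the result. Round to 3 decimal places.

First differences Δy: -4, 0, 2, -1, 2, 3, -8, 6
Mean of differences = 0.0000
Numerator Σ(Δy_t−Δȳ)(Δy_{t+1}−Δȳ) = -70.0000
Denominator Σ(Δy_t−Δȳ)² = 134.0000
r_1(Δy) = -70.0000 / 134.0000 = -0.522

-0.522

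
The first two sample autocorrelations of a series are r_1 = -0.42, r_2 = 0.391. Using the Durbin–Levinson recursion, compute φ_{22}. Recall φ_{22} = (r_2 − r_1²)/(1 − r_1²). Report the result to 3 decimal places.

φ_{22} = (r_2 − r_1²) / (1 − r_1²)
r_1² = (-0.42)² = 0.1764
Numerator = 0.391 − 0.1764 = 0.2146; denominator = 1 − 0.1764 = 0.8236
φ_{22} = 0.2146 / 0.8236 = 0.261

0.261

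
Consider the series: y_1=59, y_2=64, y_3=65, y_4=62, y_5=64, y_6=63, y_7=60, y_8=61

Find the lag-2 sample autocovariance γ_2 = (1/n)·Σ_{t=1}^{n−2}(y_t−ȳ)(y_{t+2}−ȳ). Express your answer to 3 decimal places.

Mean ȳ = (59 + 64 + 65 + 62 + 64 + 63 + 60 + 61)/8 = 62.2500
Σ_{t=1}^{6}(y_t−ȳ)(y_{t+2}−ȳ) = -9.6250
γ_2 = -9.6250 / 8 = -1.203

-1.203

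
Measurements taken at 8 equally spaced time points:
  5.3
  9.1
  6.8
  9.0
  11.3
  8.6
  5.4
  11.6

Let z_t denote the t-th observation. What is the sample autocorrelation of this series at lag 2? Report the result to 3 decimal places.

Mean z̄ = (5.3 + 9.1 + 6.8 + 9.0 + 11.3 + 8.6 + 5.4 + 11.6)/8 = 8.3875
Σ(z_t−z̄)(z_{t+2}−z̄) = (4.9014) + (0.4364) + (-4.6236) + (0.1302) + (-8.7011) + (0.6827) = -7.1741
Denominator Σ(z_t−z̄)² = 40.7088
r_2 = -7.1741 / 40.7088 = -0.176

-0.176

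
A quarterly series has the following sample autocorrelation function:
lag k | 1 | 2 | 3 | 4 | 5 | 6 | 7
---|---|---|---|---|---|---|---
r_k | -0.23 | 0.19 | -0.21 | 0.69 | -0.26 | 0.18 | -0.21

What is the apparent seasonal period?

The largest autocorrelation is r_4 = 0.69; the remaining lags stay at or below 0.19.
The dominant spike at lag 4 indicates a seasonal period of 4.

4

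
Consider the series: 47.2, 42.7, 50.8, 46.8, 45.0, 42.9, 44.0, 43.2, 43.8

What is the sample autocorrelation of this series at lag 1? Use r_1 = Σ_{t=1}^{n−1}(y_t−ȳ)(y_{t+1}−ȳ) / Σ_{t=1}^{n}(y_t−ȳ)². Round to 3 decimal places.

-0.035

Mean ȳ = (47.2 + 42.7 + 50.8 + 46.8 + 45.0 + 42.9 + 44.0 + 43.2 + 43.8)/9 = 45.1556
Numerator Σ_{t=1}^{8}(y_t−ȳ)(y_{t+1}−ȳ) = -1.9864
Denominator Σ(y_t−ȳ)² = 56.8822
r_1 = -1.9864 / 56.8822 = -0.035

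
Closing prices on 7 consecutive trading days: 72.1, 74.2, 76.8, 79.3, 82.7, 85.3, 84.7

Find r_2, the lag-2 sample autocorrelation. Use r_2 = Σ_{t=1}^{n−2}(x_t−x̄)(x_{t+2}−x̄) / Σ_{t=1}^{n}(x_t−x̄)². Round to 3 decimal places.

Mean x̄ = (72.1 + 74.2 + 76.8 + 79.3 + 82.7 + 85.3 + 84.7)/7 = 79.3000
Deviations from mean: -7.2000, -5.1000, -2.5000, 0.0000, 3.4000, 6.0000, 5.4000
Numerator Σ_{t=1}^{5}(x_t−x̄)(x_{t+2}−x̄) = 27.8600
Denominator Σ(x_t−x̄)² = 160.8200
r_2 = 27.8600 / 160.8200 = 0.173

0.173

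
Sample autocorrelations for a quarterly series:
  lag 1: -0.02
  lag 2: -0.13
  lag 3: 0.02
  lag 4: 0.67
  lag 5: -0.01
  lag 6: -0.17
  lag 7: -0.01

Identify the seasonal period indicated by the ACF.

4

The largest autocorrelation is r_4 = 0.67; the remaining lags stay at or below 0.02.
The dominant spike at lag 4 indicates a seasonal period of 4.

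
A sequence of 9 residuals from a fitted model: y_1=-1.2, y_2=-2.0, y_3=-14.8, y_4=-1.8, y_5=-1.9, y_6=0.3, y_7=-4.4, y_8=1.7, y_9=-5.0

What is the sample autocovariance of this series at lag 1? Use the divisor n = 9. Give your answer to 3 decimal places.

Mean ȳ = (-1.2 − 2.0 − 14.8 − 1.8 − 1.9 + 0.3 − 4.4 + 1.7 − 5.0)/9 = -3.2333
Σ_{t=1}^{8}(y_t−ȳ)(y_{t+1}−ȳ) = -40.3078
γ_1 = -40.3078 / 9 = -4.479

-4.479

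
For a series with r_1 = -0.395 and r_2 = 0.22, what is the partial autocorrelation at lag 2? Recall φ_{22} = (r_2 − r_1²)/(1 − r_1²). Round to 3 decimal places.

φ_{22} = (r_2 − r_1²) / (1 − r_1²)
r_1² = (-0.395)² = 0.156025
Numerator = 0.22 − 0.1560 = 0.0640; denominator = 1 − 0.1560 = 0.8440
φ_{22} = 0.0640 / 0.8440 = 0.076

0.076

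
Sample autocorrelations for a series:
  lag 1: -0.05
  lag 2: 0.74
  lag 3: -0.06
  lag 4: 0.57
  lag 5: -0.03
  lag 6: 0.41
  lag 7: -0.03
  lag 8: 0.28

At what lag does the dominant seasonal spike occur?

The largest autocorrelation is r_2 = 0.74, with weaker echoes at lags 4 (0.57), 6 (0.41) and 8 (0.28); the remaining lags stay at or below -0.03.
The dominant spike at lag 2 indicates a seasonal period of 2.

2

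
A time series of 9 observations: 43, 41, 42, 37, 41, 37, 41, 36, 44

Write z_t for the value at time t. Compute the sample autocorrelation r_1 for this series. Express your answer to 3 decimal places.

-0.441

Mean z̄ = (43 + 41 + 42 + 37 + 41 + 37 + 41 + 36 + 44)/9 = 40.2222
Numerator Σ_{t=1}^{8}(z_t−z̄)(z_{t+1}−z̄) = -28.9383
Denominator Σ(z_t−z̄)² = 65.5556
r_1 = -28.9383 / 65.5556 = -0.441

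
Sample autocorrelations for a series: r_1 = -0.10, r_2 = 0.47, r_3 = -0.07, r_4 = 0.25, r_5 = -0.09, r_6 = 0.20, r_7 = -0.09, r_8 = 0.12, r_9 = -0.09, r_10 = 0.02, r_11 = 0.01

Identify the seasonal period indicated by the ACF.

2

The largest autocorrelation is r_2 = 0.47, with weaker echoes at lags 4 (0.25) and 6 (0.20); the remaining lags stay at or below 0.12.
The dominant spike at lag 2 indicates a seasonal period of 2.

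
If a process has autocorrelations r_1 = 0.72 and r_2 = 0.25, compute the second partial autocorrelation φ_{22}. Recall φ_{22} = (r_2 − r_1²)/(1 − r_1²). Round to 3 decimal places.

-0.557

φ_{22} = (r_2 − r_1²) / (1 − r_1²)
r_1² = (0.72)² = 0.5184
Numerator = 0.25 − 0.5184 = -0.2684; denominator = 1 − 0.5184 = 0.4816
φ_{22} = -0.2684 / 0.4816 = -0.557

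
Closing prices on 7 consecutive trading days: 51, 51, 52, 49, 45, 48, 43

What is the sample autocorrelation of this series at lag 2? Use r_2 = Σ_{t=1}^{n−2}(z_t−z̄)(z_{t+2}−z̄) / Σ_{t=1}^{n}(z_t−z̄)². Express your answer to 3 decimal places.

0.248

Mean z̄ = (51 + 51 + 52 + 49 + 45 + 48 + 43)/7 = 48.4286
Deviations from mean: 2.5714, 2.5714, 3.5714, 0.5714, -3.4286, -0.4286, -5.4286
Σ(z_t−z̄)(z_{t+2}−z̄) = (9.1837) + (1.4694) + (-12.2449) + (-0.2449) + (18.6122) = 16.7755
Denominator Σ(z_t−z̄)² = 67.7143
r_2 = 16.7755 / 67.7143 = 0.248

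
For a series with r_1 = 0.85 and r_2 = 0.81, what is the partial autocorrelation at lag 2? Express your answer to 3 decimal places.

0.315

φ_{22} = (r_2 − r_1²) / (1 − r_1²)
r_1² = (0.85)² = 0.7225
Numerator = 0.81 − 0.7225 = 0.0875; denominator = 1 − 0.7225 = 0.2775
φ_{22} = 0.0875 / 0.2775 = 0.315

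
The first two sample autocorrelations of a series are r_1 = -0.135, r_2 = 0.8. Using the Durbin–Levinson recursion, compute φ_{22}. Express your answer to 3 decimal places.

0.796

φ_{22} = (r_2 − r_1²) / (1 − r_1²)
r_1² = (-0.135)² = 0.018225
Numerator = 0.8 − 0.0182 = 0.7818; denominator = 1 − 0.0182 = 0.9818
φ_{22} = 0.7818 / 0.9818 = 0.796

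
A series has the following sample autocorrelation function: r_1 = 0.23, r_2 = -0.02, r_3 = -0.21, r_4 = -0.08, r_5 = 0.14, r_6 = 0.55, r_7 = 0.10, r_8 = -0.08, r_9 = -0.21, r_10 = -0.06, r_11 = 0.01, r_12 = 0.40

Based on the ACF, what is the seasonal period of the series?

The largest autocorrelation is r_6 = 0.55, with a weaker echo at lag 12 (0.40); the remaining lags stay at or below 0.23.
The dominant spike at lag 6 indicates a seasonal period of 6.

6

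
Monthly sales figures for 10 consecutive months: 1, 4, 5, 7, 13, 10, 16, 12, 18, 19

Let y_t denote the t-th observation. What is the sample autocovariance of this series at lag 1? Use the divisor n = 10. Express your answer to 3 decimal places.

Mean ȳ = (1 + 4 + 5 + 7 + 13 + 10 + 16 + 12 + 18 + 19)/10 = 10.5000
Σ_{t=1}^{9}(y_t−ȳ)(y_{t+1}−ȳ) = 187.2500
γ_1 = 187.2500 / 10 = 18.725

18.725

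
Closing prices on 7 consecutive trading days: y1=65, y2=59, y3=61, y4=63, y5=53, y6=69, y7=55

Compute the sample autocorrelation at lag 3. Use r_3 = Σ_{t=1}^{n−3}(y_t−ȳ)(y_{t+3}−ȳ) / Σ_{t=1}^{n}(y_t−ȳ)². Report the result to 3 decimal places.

0.066

Mean ȳ = (65 + 59 + 61 + 63 + 53 + 69 + 55)/7 = 60.7143
Deviations from mean: 4.2857, -1.7143, 0.2857, 2.2857, -7.7143, 8.2857, -5.7143
Σ(y_t−ȳ)(y_{t+3}−ȳ) = (9.7959) + (13.2245) + (2.3673) + (-13.0612) = 12.3265
Denominator Σ(y_t−ȳ)² = 187.4286
r_3 = 12.3265 / 187.4286 = 0.066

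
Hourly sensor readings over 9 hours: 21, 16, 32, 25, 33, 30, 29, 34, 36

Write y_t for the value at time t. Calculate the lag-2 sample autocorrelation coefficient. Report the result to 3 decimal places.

0.123

Mean ȳ = (21 + 16 + 32 + 25 + 33 + 30 + 29 + 34 + 36)/9 = 28.4444
Numerator Σ_{t=1}^{7}(y_t−ȳ)(y_{t+2}−ȳ) = 42.6049
Denominator Σ(y_t−ȳ)² = 346.2222
r_2 = 42.6049 / 346.2222 = 0.123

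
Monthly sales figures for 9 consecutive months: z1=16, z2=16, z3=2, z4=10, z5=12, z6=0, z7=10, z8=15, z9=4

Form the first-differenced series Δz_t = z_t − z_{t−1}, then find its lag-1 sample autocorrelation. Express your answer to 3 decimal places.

-0.391

First differences Δz: 0, -14, 8, 2, -12, 10, 5, -11
Mean of differences = -1.5000
Numerator Σ(Δz_t−Δz̄)(Δz_{t+1}−Δz̄) = -248.7500
Denominator Σ(Δz_t−Δz̄)² = 636.0000
r_1(Δz) = -248.7500 / 636.0000 = -0.391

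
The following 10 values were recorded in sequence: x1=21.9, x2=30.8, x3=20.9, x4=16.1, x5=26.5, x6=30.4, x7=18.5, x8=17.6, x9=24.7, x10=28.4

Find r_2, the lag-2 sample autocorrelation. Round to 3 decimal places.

Mean x̄ = (21.9 + 30.8 + 20.9 + 16.1 + 26.5 + 30.4 + 18.5 + 17.6 + 24.7 + 28.4)/10 = 23.5800
Numerator Σ_{t=1}^{8}(x_t−x̄)(x_{t+2}−x̄) = -198.4728
Denominator Σ(x_t−x̄)² = 259.1760
r_2 = -198.4728 / 259.1760 = -0.766

-0.766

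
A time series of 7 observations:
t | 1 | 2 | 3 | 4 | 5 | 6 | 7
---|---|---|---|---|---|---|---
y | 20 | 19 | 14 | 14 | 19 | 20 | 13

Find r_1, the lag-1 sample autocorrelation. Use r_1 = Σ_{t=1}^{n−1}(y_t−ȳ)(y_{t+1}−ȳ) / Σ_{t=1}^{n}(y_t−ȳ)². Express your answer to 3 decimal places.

-0.050

Mean ȳ = (20 + 19 + 14 + 14 + 19 + 20 + 13)/7 = 17.0000
Deviations from mean: 3.0000, 2.0000, -3.0000, -3.0000, 2.0000, 3.0000, -4.0000
Σ(y_t−ȳ)(y_{t+1}−ȳ) = (6.0000) + (-6.0000) + (9.0000) + (-6.0000) + (6.0000) + (-12.0000) = -3.0000
Denominator Σ(y_t−ȳ)² = 60.0000
r_1 = -3.0000 / 60.0000 = -0.050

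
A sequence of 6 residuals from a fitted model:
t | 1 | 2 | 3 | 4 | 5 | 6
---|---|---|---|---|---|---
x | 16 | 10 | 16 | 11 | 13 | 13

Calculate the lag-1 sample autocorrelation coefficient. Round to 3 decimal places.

-0.768

Mean x̄ = (16 + 10 + 16 + 11 + 13 + 13)/6 = 13.1667
Numerator Σ_{t=1}^{5}(x_t−x̄)(x_{t+1}−x̄) = -23.6944
Denominator Σ(x_t−x̄)² = 30.8333
r_1 = -23.6944 / 30.8333 = -0.768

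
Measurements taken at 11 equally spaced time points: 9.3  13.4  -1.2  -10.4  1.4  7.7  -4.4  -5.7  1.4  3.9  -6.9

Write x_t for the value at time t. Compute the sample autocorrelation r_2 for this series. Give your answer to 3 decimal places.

Mean x̄ = (9.3 + 13.4 − 1.2 − 10.4 + 1.4 + 7.7 − 4.4 − 5.7 + 1.4 + 3.9 − 6.9)/11 = 0.7727
Numerator Σ_{t=1}^{9}(x_t−x̄)(x_{t+2}−x̄) = -312.9197
Denominator Σ(x_t−x̄)² = 546.9618
r_2 = -312.9197 / 546.9618 = -0.572

-0.572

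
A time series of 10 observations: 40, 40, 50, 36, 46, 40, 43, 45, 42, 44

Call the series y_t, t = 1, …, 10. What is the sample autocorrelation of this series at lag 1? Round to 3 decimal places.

-0.686

Mean ȳ = (40 + 40 + 50 + 36 + 46 + 40 + 43 + 45 + 42 + 44)/10 = 42.6000
Numerator Σ_{t=1}^{9}(y_t−ȳ)(y_{t+1}−ȳ) = -94.9600
Denominator Σ(y_t−ȳ)² = 138.4000
r_1 = -94.9600 / 138.4000 = -0.686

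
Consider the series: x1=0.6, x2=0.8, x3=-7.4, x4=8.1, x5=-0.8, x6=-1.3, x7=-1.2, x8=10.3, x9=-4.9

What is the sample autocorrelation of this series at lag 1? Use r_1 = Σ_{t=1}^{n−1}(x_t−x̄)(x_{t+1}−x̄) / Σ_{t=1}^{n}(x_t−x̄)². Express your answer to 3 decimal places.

-0.538

Mean x̄ = (0.6 + 0.8 − 7.4 + 8.1 − 0.8 − 1.3 − 1.2 + 10.3 − 4.9)/9 = 0.4667
Numerator Σ_{t=1}^{8}(x_t−x̄)(x_{t+1}−x̄) = -136.2744
Denominator Σ(x_t−x̄)² = 253.2800
r_1 = -136.2744 / 253.2800 = -0.538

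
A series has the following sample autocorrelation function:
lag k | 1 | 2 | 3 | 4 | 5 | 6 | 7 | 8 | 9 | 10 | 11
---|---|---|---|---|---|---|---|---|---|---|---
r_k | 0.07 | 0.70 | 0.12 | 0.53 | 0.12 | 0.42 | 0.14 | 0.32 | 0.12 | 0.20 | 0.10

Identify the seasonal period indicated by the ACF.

The largest autocorrelation is r_2 = 0.70, with weaker echoes at lags 4 (0.53), 6 (0.42), 8 (0.32) and 10 (0.20); the remaining lags stay at or below 0.14.
The dominant spike at lag 2 indicates a seasonal period of 2.

2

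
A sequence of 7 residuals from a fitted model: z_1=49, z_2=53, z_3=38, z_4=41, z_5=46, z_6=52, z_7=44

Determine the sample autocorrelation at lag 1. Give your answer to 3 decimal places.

-0.038

Mean z̄ = (49 + 53 + 38 + 41 + 46 + 52 + 44)/7 = 46.1429
Σ(z_t−z̄)(z_{t+1}−z̄) = (19.5918) + (-55.8367) + (41.8776) + (0.7347) + (-0.8367) + (-12.5510) = -7.0204
Denominator Σ(z_t−z̄)² = 186.8571
r_1 = -7.0204 / 186.8571 = -0.038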